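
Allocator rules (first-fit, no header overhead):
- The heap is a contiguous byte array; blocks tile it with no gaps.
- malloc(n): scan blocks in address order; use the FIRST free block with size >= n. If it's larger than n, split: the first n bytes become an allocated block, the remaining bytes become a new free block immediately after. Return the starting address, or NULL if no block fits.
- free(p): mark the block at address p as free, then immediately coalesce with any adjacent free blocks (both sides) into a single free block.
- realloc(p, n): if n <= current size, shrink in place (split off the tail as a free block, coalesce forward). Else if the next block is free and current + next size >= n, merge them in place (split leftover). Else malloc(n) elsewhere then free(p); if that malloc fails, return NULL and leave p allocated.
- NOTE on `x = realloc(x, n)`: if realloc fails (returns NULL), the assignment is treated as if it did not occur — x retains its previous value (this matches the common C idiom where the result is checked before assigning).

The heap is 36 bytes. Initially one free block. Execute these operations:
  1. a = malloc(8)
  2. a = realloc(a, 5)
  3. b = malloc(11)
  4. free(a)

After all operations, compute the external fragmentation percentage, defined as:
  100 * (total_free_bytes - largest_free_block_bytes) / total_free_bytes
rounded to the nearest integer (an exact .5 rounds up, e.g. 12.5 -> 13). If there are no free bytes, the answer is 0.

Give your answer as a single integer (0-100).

Op 1: a = malloc(8) -> a = 0; heap: [0-7 ALLOC][8-35 FREE]
Op 2: a = realloc(a, 5) -> a = 0; heap: [0-4 ALLOC][5-35 FREE]
Op 3: b = malloc(11) -> b = 5; heap: [0-4 ALLOC][5-15 ALLOC][16-35 FREE]
Op 4: free(a) -> (freed a); heap: [0-4 FREE][5-15 ALLOC][16-35 FREE]
Free blocks: [5 20] total_free=25 largest=20 -> 100*(25-20)/25 = 500/25 = 20

Answer: 20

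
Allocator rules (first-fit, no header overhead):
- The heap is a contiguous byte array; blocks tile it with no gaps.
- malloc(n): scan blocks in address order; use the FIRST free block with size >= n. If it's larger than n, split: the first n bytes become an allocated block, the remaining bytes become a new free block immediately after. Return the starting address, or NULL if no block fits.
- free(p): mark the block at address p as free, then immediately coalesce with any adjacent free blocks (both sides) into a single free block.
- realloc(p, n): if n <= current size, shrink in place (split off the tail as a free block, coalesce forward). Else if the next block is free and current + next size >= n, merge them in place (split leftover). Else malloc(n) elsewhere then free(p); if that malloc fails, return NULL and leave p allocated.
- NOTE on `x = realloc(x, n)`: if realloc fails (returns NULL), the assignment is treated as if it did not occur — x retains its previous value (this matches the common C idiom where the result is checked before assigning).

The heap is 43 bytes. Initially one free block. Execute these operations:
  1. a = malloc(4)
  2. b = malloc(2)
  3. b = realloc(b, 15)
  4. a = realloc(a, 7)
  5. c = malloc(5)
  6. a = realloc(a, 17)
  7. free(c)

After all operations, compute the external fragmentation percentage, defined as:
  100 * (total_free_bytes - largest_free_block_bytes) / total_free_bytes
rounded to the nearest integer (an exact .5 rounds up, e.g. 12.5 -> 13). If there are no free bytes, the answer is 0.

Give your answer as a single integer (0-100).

Answer: 19

Derivation:
Op 1: a = malloc(4) -> a = 0; heap: [0-3 ALLOC][4-42 FREE]
Op 2: b = malloc(2) -> b = 4; heap: [0-3 ALLOC][4-5 ALLOC][6-42 FREE]
Op 3: b = realloc(b, 15) -> b = 4; heap: [0-3 ALLOC][4-18 ALLOC][19-42 FREE]
Op 4: a = realloc(a, 7) -> a = 19; heap: [0-3 FREE][4-18 ALLOC][19-25 ALLOC][26-42 FREE]
Op 5: c = malloc(5) -> c = 26; heap: [0-3 FREE][4-18 ALLOC][19-25 ALLOC][26-30 ALLOC][31-42 FREE]
Op 6: a = realloc(a, 17) -> NULL (a unchanged); heap: [0-3 FREE][4-18 ALLOC][19-25 ALLOC][26-30 ALLOC][31-42 FREE]
Op 7: free(c) -> (freed c); heap: [0-3 FREE][4-18 ALLOC][19-25 ALLOC][26-42 FREE]
Free blocks: [4 17] total_free=21 largest=17 -> 100*(21-17)/21 = 400/21 ≈ 19.048 -> rounds to 19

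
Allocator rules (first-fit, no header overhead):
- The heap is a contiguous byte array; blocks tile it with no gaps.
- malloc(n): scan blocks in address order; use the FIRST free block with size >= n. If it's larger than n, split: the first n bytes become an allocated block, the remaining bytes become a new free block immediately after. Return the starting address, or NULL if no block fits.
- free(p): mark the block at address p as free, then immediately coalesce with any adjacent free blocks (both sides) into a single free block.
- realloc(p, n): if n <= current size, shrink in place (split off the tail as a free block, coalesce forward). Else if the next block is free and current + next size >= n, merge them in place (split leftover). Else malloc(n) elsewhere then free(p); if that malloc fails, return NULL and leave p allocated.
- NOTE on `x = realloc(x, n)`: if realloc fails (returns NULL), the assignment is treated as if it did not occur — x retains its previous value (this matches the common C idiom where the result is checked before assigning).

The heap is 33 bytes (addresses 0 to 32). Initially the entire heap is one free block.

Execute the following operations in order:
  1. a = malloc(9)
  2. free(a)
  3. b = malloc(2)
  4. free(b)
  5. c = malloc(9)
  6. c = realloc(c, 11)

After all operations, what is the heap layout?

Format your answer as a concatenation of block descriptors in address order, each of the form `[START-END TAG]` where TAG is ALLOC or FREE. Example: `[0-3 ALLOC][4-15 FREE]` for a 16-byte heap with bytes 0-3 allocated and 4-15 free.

Op 1: a = malloc(9) -> a = 0; heap: [0-8 ALLOC][9-32 FREE]
Op 2: free(a) -> (freed a); heap: [0-32 FREE]
Op 3: b = malloc(2) -> b = 0; heap: [0-1 ALLOC][2-32 FREE]
Op 4: free(b) -> (freed b); heap: [0-32 FREE]
Op 5: c = malloc(9) -> c = 0; heap: [0-8 ALLOC][9-32 FREE]
Op 6: c = realloc(c, 11) -> c = 0; heap: [0-10 ALLOC][11-32 FREE]

Answer: [0-10 ALLOC][11-32 FREE]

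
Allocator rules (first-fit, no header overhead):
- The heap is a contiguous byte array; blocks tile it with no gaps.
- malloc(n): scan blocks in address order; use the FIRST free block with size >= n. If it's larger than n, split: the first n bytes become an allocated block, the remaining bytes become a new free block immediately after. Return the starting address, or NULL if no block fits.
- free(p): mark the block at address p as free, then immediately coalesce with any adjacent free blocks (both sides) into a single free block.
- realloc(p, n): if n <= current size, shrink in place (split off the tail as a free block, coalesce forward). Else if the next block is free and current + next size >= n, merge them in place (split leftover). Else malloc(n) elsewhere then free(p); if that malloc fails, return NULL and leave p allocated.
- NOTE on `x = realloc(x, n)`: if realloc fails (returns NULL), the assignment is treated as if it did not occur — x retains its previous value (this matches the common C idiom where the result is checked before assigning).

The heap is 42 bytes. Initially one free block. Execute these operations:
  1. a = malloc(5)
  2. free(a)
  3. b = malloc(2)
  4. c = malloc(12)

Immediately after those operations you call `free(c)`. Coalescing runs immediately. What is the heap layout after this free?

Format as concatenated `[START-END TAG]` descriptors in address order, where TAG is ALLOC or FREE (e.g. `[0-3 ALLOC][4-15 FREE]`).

Answer: [0-1 ALLOC][2-41 FREE]

Derivation:
Op 1: a = malloc(5) -> a = 0; heap: [0-4 ALLOC][5-41 FREE]
Op 2: free(a) -> (freed a); heap: [0-41 FREE]
Op 3: b = malloc(2) -> b = 0; heap: [0-1 ALLOC][2-41 FREE]
Op 4: c = malloc(12) -> c = 2; heap: [0-1 ALLOC][2-13 ALLOC][14-41 FREE]
free(c): c = 2 -> block [2-13 ALLOC]; mark free, coalesce with adjacent free neighbors -> [0-1 ALLOC][2-41 FREE]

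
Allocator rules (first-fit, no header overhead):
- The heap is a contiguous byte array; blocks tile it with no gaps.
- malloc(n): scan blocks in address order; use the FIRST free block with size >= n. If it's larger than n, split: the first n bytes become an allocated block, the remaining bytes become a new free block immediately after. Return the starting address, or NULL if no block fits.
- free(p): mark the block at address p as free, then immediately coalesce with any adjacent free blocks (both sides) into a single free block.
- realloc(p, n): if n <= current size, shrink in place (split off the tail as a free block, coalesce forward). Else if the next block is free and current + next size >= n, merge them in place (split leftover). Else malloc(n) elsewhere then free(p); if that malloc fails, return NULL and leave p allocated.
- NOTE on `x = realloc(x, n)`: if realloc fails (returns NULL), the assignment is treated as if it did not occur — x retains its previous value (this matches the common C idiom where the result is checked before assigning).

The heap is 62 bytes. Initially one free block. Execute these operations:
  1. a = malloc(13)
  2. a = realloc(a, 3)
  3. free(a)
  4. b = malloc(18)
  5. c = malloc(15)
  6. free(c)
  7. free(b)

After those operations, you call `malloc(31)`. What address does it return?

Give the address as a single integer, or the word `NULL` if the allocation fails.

Op 1: a = malloc(13) -> a = 0; heap: [0-12 ALLOC][13-61 FREE]
Op 2: a = realloc(a, 3) -> a = 0; heap: [0-2 ALLOC][3-61 FREE]
Op 3: free(a) -> (freed a); heap: [0-61 FREE]
Op 4: b = malloc(18) -> b = 0; heap: [0-17 ALLOC][18-61 FREE]
Op 5: c = malloc(15) -> c = 18; heap: [0-17 ALLOC][18-32 ALLOC][33-61 FREE]
Op 6: free(c) -> (freed c); heap: [0-17 ALLOC][18-61 FREE]
Op 7: free(b) -> (freed b); heap: [0-61 FREE]
malloc(31): first-fit scan over [0-61 FREE] -> 0

Answer: 0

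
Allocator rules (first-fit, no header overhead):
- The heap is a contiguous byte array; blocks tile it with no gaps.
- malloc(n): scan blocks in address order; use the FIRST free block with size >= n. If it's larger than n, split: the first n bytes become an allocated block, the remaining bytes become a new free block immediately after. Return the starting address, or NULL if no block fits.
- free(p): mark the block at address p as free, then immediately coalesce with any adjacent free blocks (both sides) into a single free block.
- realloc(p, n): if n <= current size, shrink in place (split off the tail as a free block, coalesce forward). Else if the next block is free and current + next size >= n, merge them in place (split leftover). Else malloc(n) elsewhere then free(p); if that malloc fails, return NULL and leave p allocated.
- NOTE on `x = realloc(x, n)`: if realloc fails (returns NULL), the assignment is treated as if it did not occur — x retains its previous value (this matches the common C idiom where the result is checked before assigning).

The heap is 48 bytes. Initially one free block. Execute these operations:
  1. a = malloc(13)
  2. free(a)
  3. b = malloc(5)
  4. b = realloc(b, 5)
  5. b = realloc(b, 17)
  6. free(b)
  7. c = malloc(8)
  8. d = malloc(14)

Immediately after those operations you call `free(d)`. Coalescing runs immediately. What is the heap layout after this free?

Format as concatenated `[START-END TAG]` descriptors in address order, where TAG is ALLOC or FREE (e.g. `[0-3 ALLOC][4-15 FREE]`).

Op 1: a = malloc(13) -> a = 0; heap: [0-12 ALLOC][13-47 FREE]
Op 2: free(a) -> (freed a); heap: [0-47 FREE]
Op 3: b = malloc(5) -> b = 0; heap: [0-4 ALLOC][5-47 FREE]
Op 4: b = realloc(b, 5) -> b = 0; heap: [0-4 ALLOC][5-47 FREE]
Op 5: b = realloc(b, 17) -> b = 0; heap: [0-16 ALLOC][17-47 FREE]
Op 6: free(b) -> (freed b); heap: [0-47 FREE]
Op 7: c = malloc(8) -> c = 0; heap: [0-7 ALLOC][8-47 FREE]
Op 8: d = malloc(14) -> d = 8; heap: [0-7 ALLOC][8-21 ALLOC][22-47 FREE]
free(d): d = 8 -> block [8-21 ALLOC]; mark free, coalesce with adjacent free neighbors -> [0-7 ALLOC][8-47 FREE]

Answer: [0-7 ALLOC][8-47 FREE]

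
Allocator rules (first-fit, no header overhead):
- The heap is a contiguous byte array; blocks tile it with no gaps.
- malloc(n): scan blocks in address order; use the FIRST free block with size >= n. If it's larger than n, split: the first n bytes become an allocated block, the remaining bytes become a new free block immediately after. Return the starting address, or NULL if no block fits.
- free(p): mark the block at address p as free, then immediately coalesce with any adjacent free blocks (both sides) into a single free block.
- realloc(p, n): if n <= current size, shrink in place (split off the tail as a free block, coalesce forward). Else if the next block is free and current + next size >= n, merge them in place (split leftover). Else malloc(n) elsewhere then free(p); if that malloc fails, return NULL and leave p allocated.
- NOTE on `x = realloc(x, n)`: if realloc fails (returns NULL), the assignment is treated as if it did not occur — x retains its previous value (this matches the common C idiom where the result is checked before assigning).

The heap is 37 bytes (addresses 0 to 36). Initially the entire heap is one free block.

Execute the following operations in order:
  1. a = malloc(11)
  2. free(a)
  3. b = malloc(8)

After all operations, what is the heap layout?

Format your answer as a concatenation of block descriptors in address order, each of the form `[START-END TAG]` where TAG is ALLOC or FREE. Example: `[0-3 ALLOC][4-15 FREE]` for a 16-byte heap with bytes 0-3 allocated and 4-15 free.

Op 1: a = malloc(11) -> a = 0; heap: [0-10 ALLOC][11-36 FREE]
Op 2: free(a) -> (freed a); heap: [0-36 FREE]
Op 3: b = malloc(8) -> b = 0; heap: [0-7 ALLOC][8-36 FREE]

Answer: [0-7 ALLOC][8-36 FREE]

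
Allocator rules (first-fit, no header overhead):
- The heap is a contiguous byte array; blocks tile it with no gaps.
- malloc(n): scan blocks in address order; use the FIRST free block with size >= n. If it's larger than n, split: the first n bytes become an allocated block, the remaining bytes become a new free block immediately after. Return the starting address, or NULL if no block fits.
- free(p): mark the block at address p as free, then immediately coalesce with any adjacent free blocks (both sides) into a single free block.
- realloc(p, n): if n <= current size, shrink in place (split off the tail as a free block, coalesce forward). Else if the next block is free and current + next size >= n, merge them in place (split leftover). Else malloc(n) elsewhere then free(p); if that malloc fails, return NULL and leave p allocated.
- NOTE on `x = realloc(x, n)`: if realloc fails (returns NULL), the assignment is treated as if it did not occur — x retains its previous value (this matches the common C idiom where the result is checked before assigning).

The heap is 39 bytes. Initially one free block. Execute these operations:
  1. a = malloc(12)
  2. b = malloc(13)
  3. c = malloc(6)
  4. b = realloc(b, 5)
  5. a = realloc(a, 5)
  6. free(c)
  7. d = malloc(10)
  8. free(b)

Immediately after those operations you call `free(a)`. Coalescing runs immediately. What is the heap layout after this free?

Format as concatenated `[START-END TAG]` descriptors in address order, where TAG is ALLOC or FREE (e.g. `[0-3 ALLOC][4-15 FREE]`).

Answer: [0-16 FREE][17-26 ALLOC][27-38 FREE]

Derivation:
Op 1: a = malloc(12) -> a = 0; heap: [0-11 ALLOC][12-38 FREE]
Op 2: b = malloc(13) -> b = 12; heap: [0-11 ALLOC][12-24 ALLOC][25-38 FREE]
Op 3: c = malloc(6) -> c = 25; heap: [0-11 ALLOC][12-24 ALLOC][25-30 ALLOC][31-38 FREE]
Op 4: b = realloc(b, 5) -> b = 12; heap: [0-11 ALLOC][12-16 ALLOC][17-24 FREE][25-30 ALLOC][31-38 FREE]
Op 5: a = realloc(a, 5) -> a = 0; heap: [0-4 ALLOC][5-11 FREE][12-16 ALLOC][17-24 FREE][25-30 ALLOC][31-38 FREE]
Op 6: free(c) -> (freed c); heap: [0-4 ALLOC][5-11 FREE][12-16 ALLOC][17-38 FREE]
Op 7: d = malloc(10) -> d = 17; heap: [0-4 ALLOC][5-11 FREE][12-16 ALLOC][17-26 ALLOC][27-38 FREE]
Op 8: free(b) -> (freed b); heap: [0-4 ALLOC][5-16 FREE][17-26 ALLOC][27-38 FREE]
free(a): a = 0 -> block [0-4 ALLOC]; mark free, coalesce with adjacent free neighbors -> [0-16 FREE][17-26 ALLOC][27-38 FREE]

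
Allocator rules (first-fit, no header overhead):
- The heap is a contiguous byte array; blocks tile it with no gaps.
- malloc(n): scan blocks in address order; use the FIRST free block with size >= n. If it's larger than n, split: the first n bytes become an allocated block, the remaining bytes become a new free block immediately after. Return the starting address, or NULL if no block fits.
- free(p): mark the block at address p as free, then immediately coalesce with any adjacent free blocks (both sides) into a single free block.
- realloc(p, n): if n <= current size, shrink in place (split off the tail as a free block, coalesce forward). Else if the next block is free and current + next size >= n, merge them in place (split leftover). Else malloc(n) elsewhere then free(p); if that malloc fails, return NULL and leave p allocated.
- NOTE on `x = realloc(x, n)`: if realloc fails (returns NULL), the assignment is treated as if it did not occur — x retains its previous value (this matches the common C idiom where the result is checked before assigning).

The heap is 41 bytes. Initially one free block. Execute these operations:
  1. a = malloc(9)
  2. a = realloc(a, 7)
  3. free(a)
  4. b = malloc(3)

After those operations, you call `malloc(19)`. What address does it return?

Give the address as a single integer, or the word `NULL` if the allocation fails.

Op 1: a = malloc(9) -> a = 0; heap: [0-8 ALLOC][9-40 FREE]
Op 2: a = realloc(a, 7) -> a = 0; heap: [0-6 ALLOC][7-40 FREE]
Op 3: free(a) -> (freed a); heap: [0-40 FREE]
Op 4: b = malloc(3) -> b = 0; heap: [0-2 ALLOC][3-40 FREE]
malloc(19): first-fit scan over [0-2 ALLOC][3-40 FREE] -> 3

Answer: 3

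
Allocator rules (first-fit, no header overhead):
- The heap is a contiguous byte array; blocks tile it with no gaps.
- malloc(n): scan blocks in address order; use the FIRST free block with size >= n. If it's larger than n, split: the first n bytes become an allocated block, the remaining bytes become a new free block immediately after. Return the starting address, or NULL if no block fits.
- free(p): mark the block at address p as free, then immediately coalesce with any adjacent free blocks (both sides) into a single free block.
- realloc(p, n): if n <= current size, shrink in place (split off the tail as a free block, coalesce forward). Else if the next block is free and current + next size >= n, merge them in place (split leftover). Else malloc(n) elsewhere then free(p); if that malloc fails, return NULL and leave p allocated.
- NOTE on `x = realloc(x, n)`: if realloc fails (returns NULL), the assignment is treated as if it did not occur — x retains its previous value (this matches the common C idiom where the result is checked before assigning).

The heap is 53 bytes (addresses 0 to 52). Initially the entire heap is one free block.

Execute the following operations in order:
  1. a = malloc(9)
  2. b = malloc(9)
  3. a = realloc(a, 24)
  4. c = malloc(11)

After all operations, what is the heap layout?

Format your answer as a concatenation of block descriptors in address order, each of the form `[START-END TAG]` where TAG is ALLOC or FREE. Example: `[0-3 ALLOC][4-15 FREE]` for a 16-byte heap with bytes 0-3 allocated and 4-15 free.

Op 1: a = malloc(9) -> a = 0; heap: [0-8 ALLOC][9-52 FREE]
Op 2: b = malloc(9) -> b = 9; heap: [0-8 ALLOC][9-17 ALLOC][18-52 FREE]
Op 3: a = realloc(a, 24) -> a = 18; heap: [0-8 FREE][9-17 ALLOC][18-41 ALLOC][42-52 FREE]
Op 4: c = malloc(11) -> c = 42; heap: [0-8 FREE][9-17 ALLOC][18-41 ALLOC][42-52 ALLOC]

Answer: [0-8 FREE][9-17 ALLOC][18-41 ALLOC][42-52 ALLOC]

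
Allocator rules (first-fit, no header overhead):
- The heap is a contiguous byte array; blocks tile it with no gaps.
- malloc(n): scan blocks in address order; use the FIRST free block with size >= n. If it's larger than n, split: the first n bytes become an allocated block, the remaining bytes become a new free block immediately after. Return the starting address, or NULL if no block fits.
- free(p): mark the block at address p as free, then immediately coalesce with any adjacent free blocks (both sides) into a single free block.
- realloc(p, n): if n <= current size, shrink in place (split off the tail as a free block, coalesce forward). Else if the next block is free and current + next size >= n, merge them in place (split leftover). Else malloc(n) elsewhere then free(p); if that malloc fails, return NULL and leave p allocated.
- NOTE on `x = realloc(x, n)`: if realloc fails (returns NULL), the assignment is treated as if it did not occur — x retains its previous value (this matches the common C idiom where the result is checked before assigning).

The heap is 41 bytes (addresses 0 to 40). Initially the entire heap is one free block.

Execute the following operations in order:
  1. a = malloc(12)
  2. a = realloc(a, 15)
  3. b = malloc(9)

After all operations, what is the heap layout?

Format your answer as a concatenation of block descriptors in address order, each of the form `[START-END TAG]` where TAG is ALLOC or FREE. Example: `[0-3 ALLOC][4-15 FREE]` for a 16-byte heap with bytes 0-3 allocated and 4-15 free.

Op 1: a = malloc(12) -> a = 0; heap: [0-11 ALLOC][12-40 FREE]
Op 2: a = realloc(a, 15) -> a = 0; heap: [0-14 ALLOC][15-40 FREE]
Op 3: b = malloc(9) -> b = 15; heap: [0-14 ALLOC][15-23 ALLOC][24-40 FREE]

Answer: [0-14 ALLOC][15-23 ALLOC][24-40 FREE]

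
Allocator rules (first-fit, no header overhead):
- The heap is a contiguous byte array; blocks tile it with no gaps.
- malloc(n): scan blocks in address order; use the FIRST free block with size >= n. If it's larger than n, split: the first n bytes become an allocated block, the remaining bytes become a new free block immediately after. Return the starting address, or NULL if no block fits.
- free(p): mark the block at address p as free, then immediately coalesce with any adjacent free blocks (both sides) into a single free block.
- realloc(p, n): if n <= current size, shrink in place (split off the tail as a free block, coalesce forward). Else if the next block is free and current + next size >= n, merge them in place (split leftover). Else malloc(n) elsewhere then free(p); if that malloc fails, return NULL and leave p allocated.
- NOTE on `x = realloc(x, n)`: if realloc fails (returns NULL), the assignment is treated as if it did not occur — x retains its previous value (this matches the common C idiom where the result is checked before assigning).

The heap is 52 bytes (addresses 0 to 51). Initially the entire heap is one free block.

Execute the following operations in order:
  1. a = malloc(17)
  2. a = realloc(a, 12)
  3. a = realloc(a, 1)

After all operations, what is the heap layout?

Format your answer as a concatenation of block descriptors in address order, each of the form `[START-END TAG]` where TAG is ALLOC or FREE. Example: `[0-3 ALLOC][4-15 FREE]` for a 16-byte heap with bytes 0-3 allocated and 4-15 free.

Op 1: a = malloc(17) -> a = 0; heap: [0-16 ALLOC][17-51 FREE]
Op 2: a = realloc(a, 12) -> a = 0; heap: [0-11 ALLOC][12-51 FREE]
Op 3: a = realloc(a, 1) -> a = 0; heap: [0-0 ALLOC][1-51 FREE]

Answer: [0-0 ALLOC][1-51 FREE]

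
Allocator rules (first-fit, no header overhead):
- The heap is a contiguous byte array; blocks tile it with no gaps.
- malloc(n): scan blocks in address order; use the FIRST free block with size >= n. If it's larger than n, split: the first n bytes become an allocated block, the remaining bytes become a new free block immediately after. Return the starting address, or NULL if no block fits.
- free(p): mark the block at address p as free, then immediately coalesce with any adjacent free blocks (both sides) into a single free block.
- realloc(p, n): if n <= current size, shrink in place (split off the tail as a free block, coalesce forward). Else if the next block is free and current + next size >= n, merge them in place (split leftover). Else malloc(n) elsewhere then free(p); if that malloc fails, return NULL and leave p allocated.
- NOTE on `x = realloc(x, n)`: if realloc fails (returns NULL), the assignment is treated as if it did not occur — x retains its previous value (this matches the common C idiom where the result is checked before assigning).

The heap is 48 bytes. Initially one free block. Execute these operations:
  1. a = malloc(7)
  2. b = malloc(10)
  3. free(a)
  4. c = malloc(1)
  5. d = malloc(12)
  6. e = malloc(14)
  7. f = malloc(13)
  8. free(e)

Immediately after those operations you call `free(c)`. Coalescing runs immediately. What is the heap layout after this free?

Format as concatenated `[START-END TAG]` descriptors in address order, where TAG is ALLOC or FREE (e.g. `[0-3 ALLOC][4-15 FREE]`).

Answer: [0-6 FREE][7-16 ALLOC][17-28 ALLOC][29-47 FREE]

Derivation:
Op 1: a = malloc(7) -> a = 0; heap: [0-6 ALLOC][7-47 FREE]
Op 2: b = malloc(10) -> b = 7; heap: [0-6 ALLOC][7-16 ALLOC][17-47 FREE]
Op 3: free(a) -> (freed a); heap: [0-6 FREE][7-16 ALLOC][17-47 FREE]
Op 4: c = malloc(1) -> c = 0; heap: [0-0 ALLOC][1-6 FREE][7-16 ALLOC][17-47 FREE]
Op 5: d = malloc(12) -> d = 17; heap: [0-0 ALLOC][1-6 FREE][7-16 ALLOC][17-28 ALLOC][29-47 FREE]
Op 6: e = malloc(14) -> e = 29; heap: [0-0 ALLOC][1-6 FREE][7-16 ALLOC][17-28 ALLOC][29-42 ALLOC][43-47 FREE]
Op 7: f = malloc(13) -> f = NULL; heap: [0-0 ALLOC][1-6 FREE][7-16 ALLOC][17-28 ALLOC][29-42 ALLOC][43-47 FREE]
Op 8: free(e) -> (freed e); heap: [0-0 ALLOC][1-6 FREE][7-16 ALLOC][17-28 ALLOC][29-47 FREE]
free(c): c = 0 -> block [0-0 ALLOC]; mark free, coalesce with adjacent free neighbors -> [0-6 FREE][7-16 ALLOC][17-28 ALLOC][29-47 FREE]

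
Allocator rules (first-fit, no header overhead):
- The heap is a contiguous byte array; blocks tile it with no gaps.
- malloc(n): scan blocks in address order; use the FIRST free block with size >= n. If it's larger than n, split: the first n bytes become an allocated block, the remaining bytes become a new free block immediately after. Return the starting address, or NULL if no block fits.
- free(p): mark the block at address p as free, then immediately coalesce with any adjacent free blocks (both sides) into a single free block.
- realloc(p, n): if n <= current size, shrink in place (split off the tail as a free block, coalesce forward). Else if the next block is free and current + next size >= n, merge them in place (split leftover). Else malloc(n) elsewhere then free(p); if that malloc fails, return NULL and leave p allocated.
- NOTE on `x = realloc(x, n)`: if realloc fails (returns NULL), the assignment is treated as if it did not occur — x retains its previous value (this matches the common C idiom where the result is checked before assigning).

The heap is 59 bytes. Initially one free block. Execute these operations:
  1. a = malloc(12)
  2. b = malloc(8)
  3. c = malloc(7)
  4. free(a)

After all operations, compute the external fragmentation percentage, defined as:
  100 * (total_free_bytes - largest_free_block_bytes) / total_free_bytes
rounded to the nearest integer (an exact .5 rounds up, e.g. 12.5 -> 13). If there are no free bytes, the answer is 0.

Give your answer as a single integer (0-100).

Answer: 27

Derivation:
Op 1: a = malloc(12) -> a = 0; heap: [0-11 ALLOC][12-58 FREE]
Op 2: b = malloc(8) -> b = 12; heap: [0-11 ALLOC][12-19 ALLOC][20-58 FREE]
Op 3: c = malloc(7) -> c = 20; heap: [0-11 ALLOC][12-19 ALLOC][20-26 ALLOC][27-58 FREE]
Op 4: free(a) -> (freed a); heap: [0-11 FREE][12-19 ALLOC][20-26 ALLOC][27-58 FREE]
Free blocks: [12 32] total_free=44 largest=32 -> 100*(44-32)/44 = 1200/44 ≈ 27.273 -> rounds to 27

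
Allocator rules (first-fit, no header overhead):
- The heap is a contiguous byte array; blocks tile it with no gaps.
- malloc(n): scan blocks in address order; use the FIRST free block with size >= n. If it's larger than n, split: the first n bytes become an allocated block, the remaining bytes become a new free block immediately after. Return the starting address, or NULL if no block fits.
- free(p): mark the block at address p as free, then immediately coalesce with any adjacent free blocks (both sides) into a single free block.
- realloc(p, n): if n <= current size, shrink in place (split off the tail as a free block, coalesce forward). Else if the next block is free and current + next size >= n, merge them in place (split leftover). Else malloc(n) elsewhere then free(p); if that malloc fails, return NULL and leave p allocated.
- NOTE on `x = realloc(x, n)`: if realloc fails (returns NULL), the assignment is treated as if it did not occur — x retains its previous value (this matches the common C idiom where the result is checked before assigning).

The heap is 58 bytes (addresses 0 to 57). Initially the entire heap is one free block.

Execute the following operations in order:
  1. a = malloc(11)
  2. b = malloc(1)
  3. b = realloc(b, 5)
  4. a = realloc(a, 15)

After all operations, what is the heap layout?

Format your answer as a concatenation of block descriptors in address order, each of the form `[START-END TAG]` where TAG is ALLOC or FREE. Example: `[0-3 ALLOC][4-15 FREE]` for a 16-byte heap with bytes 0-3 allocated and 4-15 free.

Op 1: a = malloc(11) -> a = 0; heap: [0-10 ALLOC][11-57 FREE]
Op 2: b = malloc(1) -> b = 11; heap: [0-10 ALLOC][11-11 ALLOC][12-57 FREE]
Op 3: b = realloc(b, 5) -> b = 11; heap: [0-10 ALLOC][11-15 ALLOC][16-57 FREE]
Op 4: a = realloc(a, 15) -> a = 16; heap: [0-10 FREE][11-15 ALLOC][16-30 ALLOC][31-57 FREE]

Answer: [0-10 FREE][11-15 ALLOC][16-30 ALLOC][31-57 FREE]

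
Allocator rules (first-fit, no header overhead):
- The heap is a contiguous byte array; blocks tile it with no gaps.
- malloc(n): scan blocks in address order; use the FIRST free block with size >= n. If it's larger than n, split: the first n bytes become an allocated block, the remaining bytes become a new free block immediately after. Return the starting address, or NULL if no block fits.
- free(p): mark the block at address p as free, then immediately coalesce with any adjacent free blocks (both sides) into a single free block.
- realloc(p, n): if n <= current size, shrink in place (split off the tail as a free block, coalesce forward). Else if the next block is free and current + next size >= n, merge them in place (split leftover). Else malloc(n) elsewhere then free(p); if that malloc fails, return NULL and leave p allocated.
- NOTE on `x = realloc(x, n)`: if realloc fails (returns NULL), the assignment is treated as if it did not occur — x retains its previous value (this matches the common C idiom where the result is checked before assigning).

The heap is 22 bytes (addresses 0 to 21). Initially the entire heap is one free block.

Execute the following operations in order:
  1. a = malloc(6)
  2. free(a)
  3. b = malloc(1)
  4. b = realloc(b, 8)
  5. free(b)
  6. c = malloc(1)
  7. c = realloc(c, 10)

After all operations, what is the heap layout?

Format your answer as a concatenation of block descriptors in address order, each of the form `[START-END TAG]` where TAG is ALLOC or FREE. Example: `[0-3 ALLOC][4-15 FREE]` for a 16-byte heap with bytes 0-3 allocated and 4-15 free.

Op 1: a = malloc(6) -> a = 0; heap: [0-5 ALLOC][6-21 FREE]
Op 2: free(a) -> (freed a); heap: [0-21 FREE]
Op 3: b = malloc(1) -> b = 0; heap: [0-0 ALLOC][1-21 FREE]
Op 4: b = realloc(b, 8) -> b = 0; heap: [0-7 ALLOC][8-21 FREE]
Op 5: free(b) -> (freed b); heap: [0-21 FREE]
Op 6: c = malloc(1) -> c = 0; heap: [0-0 ALLOC][1-21 FREE]
Op 7: c = realloc(c, 10) -> c = 0; heap: [0-9 ALLOC][10-21 FREE]

Answer: [0-9 ALLOC][10-21 FREE]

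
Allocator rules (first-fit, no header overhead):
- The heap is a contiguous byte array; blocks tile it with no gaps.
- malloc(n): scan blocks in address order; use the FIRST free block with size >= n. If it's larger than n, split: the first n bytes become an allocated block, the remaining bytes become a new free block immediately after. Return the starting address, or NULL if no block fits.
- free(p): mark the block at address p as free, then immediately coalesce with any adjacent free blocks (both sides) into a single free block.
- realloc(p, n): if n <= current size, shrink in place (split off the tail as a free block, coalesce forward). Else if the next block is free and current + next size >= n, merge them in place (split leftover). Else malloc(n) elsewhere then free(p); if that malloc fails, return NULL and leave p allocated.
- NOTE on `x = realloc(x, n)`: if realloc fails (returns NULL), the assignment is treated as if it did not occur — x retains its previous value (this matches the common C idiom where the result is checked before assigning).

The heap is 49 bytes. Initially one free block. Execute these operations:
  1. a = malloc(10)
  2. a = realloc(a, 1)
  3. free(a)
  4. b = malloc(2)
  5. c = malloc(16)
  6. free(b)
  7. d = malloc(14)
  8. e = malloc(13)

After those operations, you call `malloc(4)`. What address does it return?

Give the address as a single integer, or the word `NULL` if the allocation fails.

Answer: 45

Derivation:
Op 1: a = malloc(10) -> a = 0; heap: [0-9 ALLOC][10-48 FREE]
Op 2: a = realloc(a, 1) -> a = 0; heap: [0-0 ALLOC][1-48 FREE]
Op 3: free(a) -> (freed a); heap: [0-48 FREE]
Op 4: b = malloc(2) -> b = 0; heap: [0-1 ALLOC][2-48 FREE]
Op 5: c = malloc(16) -> c = 2; heap: [0-1 ALLOC][2-17 ALLOC][18-48 FREE]
Op 6: free(b) -> (freed b); heap: [0-1 FREE][2-17 ALLOC][18-48 FREE]
Op 7: d = malloc(14) -> d = 18; heap: [0-1 FREE][2-17 ALLOC][18-31 ALLOC][32-48 FREE]
Op 8: e = malloc(13) -> e = 32; heap: [0-1 FREE][2-17 ALLOC][18-31 ALLOC][32-44 ALLOC][45-48 FREE]
malloc(4): first-fit scan over [0-1 FREE][2-17 ALLOC][18-31 ALLOC][32-44 ALLOC][45-48 FREE] -> 45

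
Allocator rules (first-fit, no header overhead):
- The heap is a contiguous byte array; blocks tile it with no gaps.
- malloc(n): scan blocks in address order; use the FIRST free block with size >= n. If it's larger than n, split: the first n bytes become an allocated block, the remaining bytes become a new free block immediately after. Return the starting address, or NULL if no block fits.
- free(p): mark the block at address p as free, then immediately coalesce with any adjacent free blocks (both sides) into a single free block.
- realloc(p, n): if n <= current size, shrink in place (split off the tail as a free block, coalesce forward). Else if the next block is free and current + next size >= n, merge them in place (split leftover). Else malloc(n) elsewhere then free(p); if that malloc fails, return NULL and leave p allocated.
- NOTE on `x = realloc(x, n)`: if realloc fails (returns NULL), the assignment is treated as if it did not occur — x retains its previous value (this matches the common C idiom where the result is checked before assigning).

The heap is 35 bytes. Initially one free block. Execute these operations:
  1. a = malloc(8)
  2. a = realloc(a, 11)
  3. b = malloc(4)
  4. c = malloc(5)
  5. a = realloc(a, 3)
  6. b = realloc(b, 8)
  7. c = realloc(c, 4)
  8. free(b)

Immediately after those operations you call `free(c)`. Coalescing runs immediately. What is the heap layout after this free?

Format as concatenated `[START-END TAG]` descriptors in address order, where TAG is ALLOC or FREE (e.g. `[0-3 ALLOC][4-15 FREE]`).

Op 1: a = malloc(8) -> a = 0; heap: [0-7 ALLOC][8-34 FREE]
Op 2: a = realloc(a, 11) -> a = 0; heap: [0-10 ALLOC][11-34 FREE]
Op 3: b = malloc(4) -> b = 11; heap: [0-10 ALLOC][11-14 ALLOC][15-34 FREE]
Op 4: c = malloc(5) -> c = 15; heap: [0-10 ALLOC][11-14 ALLOC][15-19 ALLOC][20-34 FREE]
Op 5: a = realloc(a, 3) -> a = 0; heap: [0-2 ALLOC][3-10 FREE][11-14 ALLOC][15-19 ALLOC][20-34 FREE]
Op 6: b = realloc(b, 8) -> b = 3; heap: [0-2 ALLOC][3-10 ALLOC][11-14 FREE][15-19 ALLOC][20-34 FREE]
Op 7: c = realloc(c, 4) -> c = 15; heap: [0-2 ALLOC][3-10 ALLOC][11-14 FREE][15-18 ALLOC][19-34 FREE]
Op 8: free(b) -> (freed b); heap: [0-2 ALLOC][3-14 FREE][15-18 ALLOC][19-34 FREE]
free(c): c = 15 -> block [15-18 ALLOC]; mark free, coalesce with adjacent free neighbors -> [0-2 ALLOC][3-34 FREE]

Answer: [0-2 ALLOC][3-34 FREE]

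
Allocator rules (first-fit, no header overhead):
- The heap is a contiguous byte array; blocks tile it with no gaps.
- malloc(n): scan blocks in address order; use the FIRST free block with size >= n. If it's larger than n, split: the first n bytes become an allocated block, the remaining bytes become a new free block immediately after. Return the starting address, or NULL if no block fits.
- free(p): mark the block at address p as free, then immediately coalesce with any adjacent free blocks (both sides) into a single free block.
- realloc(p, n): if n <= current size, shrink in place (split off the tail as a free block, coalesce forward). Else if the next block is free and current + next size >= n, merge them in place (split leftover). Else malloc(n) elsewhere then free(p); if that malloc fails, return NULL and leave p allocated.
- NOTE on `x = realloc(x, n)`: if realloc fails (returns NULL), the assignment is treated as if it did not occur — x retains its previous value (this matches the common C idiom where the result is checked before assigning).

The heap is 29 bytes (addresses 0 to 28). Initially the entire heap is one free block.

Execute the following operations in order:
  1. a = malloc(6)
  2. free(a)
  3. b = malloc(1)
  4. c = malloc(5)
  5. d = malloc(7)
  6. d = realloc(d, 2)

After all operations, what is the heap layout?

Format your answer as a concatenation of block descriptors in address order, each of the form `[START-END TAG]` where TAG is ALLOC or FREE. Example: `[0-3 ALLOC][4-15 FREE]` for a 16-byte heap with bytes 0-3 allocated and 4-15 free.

Answer: [0-0 ALLOC][1-5 ALLOC][6-7 ALLOC][8-28 FREE]

Derivation:
Op 1: a = malloc(6) -> a = 0; heap: [0-5 ALLOC][6-28 FREE]
Op 2: free(a) -> (freed a); heap: [0-28 FREE]
Op 3: b = malloc(1) -> b = 0; heap: [0-0 ALLOC][1-28 FREE]
Op 4: c = malloc(5) -> c = 1; heap: [0-0 ALLOC][1-5 ALLOC][6-28 FREE]
Op 5: d = malloc(7) -> d = 6; heap: [0-0 ALLOC][1-5 ALLOC][6-12 ALLOC][13-28 FREE]
Op 6: d = realloc(d, 2) -> d = 6; heap: [0-0 ALLOC][1-5 ALLOC][6-7 ALLOC][8-28 FREE]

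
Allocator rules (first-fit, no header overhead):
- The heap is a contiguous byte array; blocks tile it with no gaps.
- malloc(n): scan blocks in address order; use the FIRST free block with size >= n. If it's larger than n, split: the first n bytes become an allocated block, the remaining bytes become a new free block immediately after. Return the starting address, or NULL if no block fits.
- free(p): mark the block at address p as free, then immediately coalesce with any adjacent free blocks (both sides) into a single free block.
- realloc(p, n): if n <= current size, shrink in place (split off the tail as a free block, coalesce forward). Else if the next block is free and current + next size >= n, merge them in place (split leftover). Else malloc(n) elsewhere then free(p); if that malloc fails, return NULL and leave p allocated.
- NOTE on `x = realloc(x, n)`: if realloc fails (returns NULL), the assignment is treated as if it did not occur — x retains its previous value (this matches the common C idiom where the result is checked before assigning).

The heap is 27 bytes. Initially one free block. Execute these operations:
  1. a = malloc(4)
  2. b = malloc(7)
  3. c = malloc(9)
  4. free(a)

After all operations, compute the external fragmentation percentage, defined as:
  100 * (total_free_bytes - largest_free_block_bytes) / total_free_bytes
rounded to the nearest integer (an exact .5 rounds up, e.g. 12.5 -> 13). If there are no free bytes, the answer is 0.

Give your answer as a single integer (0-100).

Answer: 36

Derivation:
Op 1: a = malloc(4) -> a = 0; heap: [0-3 ALLOC][4-26 FREE]
Op 2: b = malloc(7) -> b = 4; heap: [0-3 ALLOC][4-10 ALLOC][11-26 FREE]
Op 3: c = malloc(9) -> c = 11; heap: [0-3 ALLOC][4-10 ALLOC][11-19 ALLOC][20-26 FREE]
Op 4: free(a) -> (freed a); heap: [0-3 FREE][4-10 ALLOC][11-19 ALLOC][20-26 FREE]
Free blocks: [4 7] total_free=11 largest=7 -> 100*(11-7)/11 = 400/11 ≈ 36.364 -> rounds to 36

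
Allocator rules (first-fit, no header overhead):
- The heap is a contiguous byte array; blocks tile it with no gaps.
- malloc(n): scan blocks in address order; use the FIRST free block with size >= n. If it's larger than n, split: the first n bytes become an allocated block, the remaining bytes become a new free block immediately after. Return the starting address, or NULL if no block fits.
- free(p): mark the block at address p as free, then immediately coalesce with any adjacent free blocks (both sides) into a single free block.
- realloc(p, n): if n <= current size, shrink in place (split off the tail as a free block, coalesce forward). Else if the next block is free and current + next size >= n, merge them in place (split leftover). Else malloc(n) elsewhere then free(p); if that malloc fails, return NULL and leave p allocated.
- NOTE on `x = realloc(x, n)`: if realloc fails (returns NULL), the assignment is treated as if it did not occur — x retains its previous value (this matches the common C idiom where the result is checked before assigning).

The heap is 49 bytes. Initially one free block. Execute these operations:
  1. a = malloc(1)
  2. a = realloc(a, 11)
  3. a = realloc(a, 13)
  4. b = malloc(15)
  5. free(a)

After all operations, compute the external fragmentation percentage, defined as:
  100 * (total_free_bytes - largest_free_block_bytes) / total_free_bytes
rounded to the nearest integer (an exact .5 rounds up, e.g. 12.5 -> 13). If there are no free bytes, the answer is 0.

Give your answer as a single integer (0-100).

Answer: 38

Derivation:
Op 1: a = malloc(1) -> a = 0; heap: [0-0 ALLOC][1-48 FREE]
Op 2: a = realloc(a, 11) -> a = 0; heap: [0-10 ALLOC][11-48 FREE]
Op 3: a = realloc(a, 13) -> a = 0; heap: [0-12 ALLOC][13-48 FREE]
Op 4: b = malloc(15) -> b = 13; heap: [0-12 ALLOC][13-27 ALLOC][28-48 FREE]
Op 5: free(a) -> (freed a); heap: [0-12 FREE][13-27 ALLOC][28-48 FREE]
Free blocks: [13 21] total_free=34 largest=21 -> 100*(34-21)/34 = 1300/34 ≈ 38.235 -> rounds to 38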